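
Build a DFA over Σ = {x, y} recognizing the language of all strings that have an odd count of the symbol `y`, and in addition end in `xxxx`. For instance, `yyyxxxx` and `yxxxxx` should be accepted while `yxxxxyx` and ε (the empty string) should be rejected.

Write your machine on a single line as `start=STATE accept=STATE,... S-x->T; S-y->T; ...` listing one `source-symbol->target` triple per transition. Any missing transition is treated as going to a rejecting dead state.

Build one automaton per condition and run them in lockstep. The first has 2 states tracking the count of `y`s modulo 2; the second has 5 states tracking how much of the suffix `xxxx` has currently been matched. A product state is a pair (one from each), accepting exactly when both do.
10 states suffice.
        x   y  
>  q0   q1  q2 
   q1   q3  q2 
   q2   q4  q0 
   q3   q5  q2 
   q4   q6  q0 
   q5   q7  q2 
   q6   q8  q0 
   q7   q7  q2 
   q8   q9  q0 
 * q9   q9  q0 
(> = start, * = accepting)

start=q0; accept=q9; q0-x->q1; q0-y->q2; q1-x->q3; q1-y->q2; q2-x->q4; q2-y->q0; q3-x->q5; q3-y->q2; q4-x->q6; q4-y->q0; q5-x->q7; q5-y->q2; q6-x->q8; q6-y->q0; q7-x->q7; q7-y->q2; q8-x->q9; q8-y->q0; q9-x->q9; q9-y->q0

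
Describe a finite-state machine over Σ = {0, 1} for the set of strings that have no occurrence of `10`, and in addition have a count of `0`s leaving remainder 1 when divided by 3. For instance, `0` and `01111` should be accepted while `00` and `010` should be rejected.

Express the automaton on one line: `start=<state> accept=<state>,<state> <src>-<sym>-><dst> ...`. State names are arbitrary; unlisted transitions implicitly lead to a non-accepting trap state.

Build one automaton per condition and run them in lockstep. The first has 3 states tracking partial matches of the forbidden pattern `10`; the second has 3 states tracking the count of `0`s modulo 3. A product state is a pair (one from each), accepting exactly when both do.
9 states suffice.
        0   1  
>  S0   S1  S2 
 * S1   S3  S4 
   S2   S5  S2 
   S3   S0  S6 
 * S4   S7  S4 
   S5   S7  S5 
   S6   S8  S6 
   S7   S8  S7 
   S8   S5  S8 
(> = start, * = accepting)

start=S0 accept=S1,S4 S0-0->S1 S0-1->S2 S1-0->S3 S1-1->S4 S2-0->S5 S2-1->S2 S3-0->S0 S3-1->S6 S4-0->S7 S4-1->S4 S5-0->S7 S5-1->S5 S6-0->S8 S6-1->S6 S7-0->S8 S7-1->S7 S8-0->S5 S8-1->S8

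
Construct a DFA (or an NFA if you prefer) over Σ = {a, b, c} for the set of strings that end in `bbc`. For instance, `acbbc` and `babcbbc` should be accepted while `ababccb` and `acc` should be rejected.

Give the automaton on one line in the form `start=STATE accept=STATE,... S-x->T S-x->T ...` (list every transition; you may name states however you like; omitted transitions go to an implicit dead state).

Let each state record the length of the longest suffix of the input read so far that is also a prefix of `bbc`. q1 means the last symbol is `b`; q2 means the last 2 symbols are `bb`; q3 means the last 3 symbols are `bbc`. Accept only at q3, where the string currently ends in `bbc`.
4 states suffice.
        a   b   c  
>  q0   q0  q1  q0 
   q1   q0  q2  q0 
   q2   q0  q2  q3 
 * q3   q0  q1  q0 
(> = start, * = accepting)

start=q0 accept=q3 q0-a->q0 q0-b->q1 q0-c->q0 q1-a->q0 q1-b->q2 q1-c->q0 q2-a->q0 q2-b->q2 q2-c->q3 q3-a->q0 q3-b->q1 q3-c->q0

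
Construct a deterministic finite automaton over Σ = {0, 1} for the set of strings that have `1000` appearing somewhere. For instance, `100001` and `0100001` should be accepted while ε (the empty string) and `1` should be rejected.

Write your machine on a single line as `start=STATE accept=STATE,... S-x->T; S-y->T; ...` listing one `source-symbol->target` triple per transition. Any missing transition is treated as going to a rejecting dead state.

start=s0; accept=s4; s0-0->s0; s0-1->s1; s1-0->s2; s1-1->s1; s2-0->s3; s2-1->s1; s3-0->s4; s3-1->s1; s4-0->s4; s4-1->s4

Track how much of `1000` has been matched so far: state s0 is no progress, s4 is the absorbing accept state reached once `1000` has occurred. Intermediate states record partial matches; on a mismatch, fall back to the longest reusable overlap.
With 5 states:
        0   1  
>  s0   s0  s1 
   s1   s2  s1 
   s2   s3  s1 
   s3   s4  s1 
 * s4   s4  s4 
(> = start, * = accepting)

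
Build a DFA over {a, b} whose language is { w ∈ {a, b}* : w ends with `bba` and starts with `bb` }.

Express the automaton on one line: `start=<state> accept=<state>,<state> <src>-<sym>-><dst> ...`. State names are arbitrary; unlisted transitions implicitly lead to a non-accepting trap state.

start=s0 accept=s6 s0-a->s1 s0-b->s2 s1-a->s1 s1-b->s3 s2-a->s1 s2-b->s4 s3-a->s1 s3-b->s5 s4-a->s6 s4-b->s4 s5-a->s7 s5-b->s5 s6-a->s8 s6-b->s9 s7-a->s1 s7-b->s3 s8-a->s8 s8-b->s9 s9-a->s8 s9-b->s4

Build one automaton per condition and run them in lockstep. The first has 4 states tracking how much of the suffix `bba` has currently been matched; the second has 4 states tracking whether the input so far still matches the prefix `bb`. A product state is a pair (one from each), accepting exactly when both do.
10 states suffice.
        a   b  
>  s0   s1  s2 
   s1   s1  s3 
   s2   s1  s4 
   s3   s1  s5 
   s4   s6  s4 
   s5   s7  s5 
 * s6   s8  s9 
   s7   s1  s3 
   s8   s8  s9 
   s9   s8  s4 
(> = start, * = accepting)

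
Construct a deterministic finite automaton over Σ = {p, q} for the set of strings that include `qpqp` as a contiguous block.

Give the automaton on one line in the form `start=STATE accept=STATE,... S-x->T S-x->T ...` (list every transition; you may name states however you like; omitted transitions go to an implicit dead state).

Track how much of `qpqp` has been matched so far: state S0 is no progress, S4 is the absorbing accept state reached once `qpqp` has occurred. Intermediate states record partial matches; on a mismatch, fall back to the longest reusable overlap.
5 states suffice.
        p   q  
>  S0   S0  S1 
   S1   S2  S1 
   S2   S0  S3 
   S3   S4  S1 
 * S4   S4  S4 
(> = start, * = accepting)

start=S0 accept=S4 S0-p->S0 S0-q->S1 S1-p->S2 S1-q->S1 S2-p->S0 S2-q->S3 S3-p->S4 S3-q->S1 S4-p->S4 S4-q->S4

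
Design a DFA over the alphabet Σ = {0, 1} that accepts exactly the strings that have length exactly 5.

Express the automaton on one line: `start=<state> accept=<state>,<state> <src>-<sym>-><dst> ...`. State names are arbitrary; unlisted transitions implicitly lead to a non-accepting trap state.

start=s0 accept=s5 s0-0->s1 s0-1->s1 s1-0->s2 s1-1->s2 s2-0->s3 s2-1->s3 s3-0->s4 s3-1->s4 s4-0->s5 s4-1->s5 s5-0->s6 s5-1->s6 s6-0->s6 s6-1->s6

Count input length up to 6: every symbol moves from s0 toward s6, which means 'more than 5' and absorbs. Accept from {s5}.
7 states suffice.
        0   1  
>  s0   s1  s1 
   s1   s2  s2 
   s2   s3  s3 
   s3   s4  s4 
   s4   s5  s5 
 * s5   s6  s6 
   s6   s6  s6 
(> = start, * = accepting)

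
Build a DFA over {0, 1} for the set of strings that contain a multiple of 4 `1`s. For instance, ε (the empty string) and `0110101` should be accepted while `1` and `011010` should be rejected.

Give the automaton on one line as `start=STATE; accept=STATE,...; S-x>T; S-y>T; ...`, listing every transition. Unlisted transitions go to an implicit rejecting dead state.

start=S0; accept=S0; S0-0>S0; S0-1>S1; S1-0>S1; S1-1>S2; S2-0>S2; S2-1>S3; S3-0>S3; S3-1>S0

The only thing that matters is how many `1`s have appeared, reduced mod 4. Use one state per residue: S0 for 0, …, S3 for 3. Reading `1` moves to the next residue; anything else stays put. S0 is accepting.
        0   1  
>* S0   S0  S1 
   S1   S1  S2 
   S2   S2  S3 
   S3   S3  S0 
(> = start, * = accepting)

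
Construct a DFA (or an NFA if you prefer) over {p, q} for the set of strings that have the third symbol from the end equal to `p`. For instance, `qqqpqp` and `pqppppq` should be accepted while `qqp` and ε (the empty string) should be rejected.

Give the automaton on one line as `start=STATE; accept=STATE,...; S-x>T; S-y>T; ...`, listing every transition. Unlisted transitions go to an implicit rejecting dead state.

A DFA must remember the last 3 symbols (since which symbol is third-to-last isn't known until the input ends). Use one state per possible window of the last ≤3 symbols; accept from those whose window starts with `p`.
A 15-state machine:
       p  q 
>  A   B  C 
   B   D  E 
   C   F  G 
   D   H  I 
   E   J  K 
   F   L  M 
   G   N  O 
 * H   H  I 
 * I   J  K 
 * J   L  M 
 * K   N  O 
   L   H  I 
   M   J  K 
   N   L  M 
   O   N  O 
(> = start, * = accepting)

start=A; accept=H,I,J,K; A-p>B; A-q>C; B-p>D; B-q>E; C-p>F; C-q>G; D-p>H; D-q>I; E-p>J; E-q>K; F-p>L; F-q>M; G-p>N; G-q>O; H-p>H; H-q>I; I-p>J; I-q>K; J-p>L; J-q>M; K-p>N; K-q>O; L-p>H; L-q>I; M-p>J; M-q>K; N-p>L; N-q>M; O-p>N; O-q>O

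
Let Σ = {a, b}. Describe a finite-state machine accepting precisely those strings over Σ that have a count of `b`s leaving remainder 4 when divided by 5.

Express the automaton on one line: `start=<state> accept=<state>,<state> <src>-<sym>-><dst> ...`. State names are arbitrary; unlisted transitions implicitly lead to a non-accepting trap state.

start=S0 accept=S4 S0-a->S0 S0-b->S1 S1-a->S1 S1-b->S2 S2-a->S2 S2-b->S3 S3-a->S3 S3-b->S4 S4-a->S4 S4-b->S0

The only thing that matters is how many `b`s have appeared, reduced mod 5. Use one state per residue: S0 for 0, …, S4 for 4. Reading `b` moves to the next residue; anything else stays put. S4 is accepting.
A 5-state machine:
        a   b  
>  S0   S0  S1 
   S1   S1  S2 
   S2   S2  S3 
   S3   S3  S4 
 * S4   S4  S0 
(> = start, * = accepting)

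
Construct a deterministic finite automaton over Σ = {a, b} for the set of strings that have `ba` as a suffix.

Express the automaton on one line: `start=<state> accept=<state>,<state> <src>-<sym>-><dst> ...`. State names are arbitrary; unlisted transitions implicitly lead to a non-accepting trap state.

Remember how much of `ba` the current input suffix matches. State s0 means no match yet; s1 means the last symbol is `b`; s2 means the last 2 symbols are `ba`. Only s2 accepts. On a mismatch, fall back to the longest proper suffix that is still a prefix of `ba`.
With 3 states:
        a   b  
>  s0   s0  s1 
   s1   s2  s1 
 * s2   s0  s1 
(> = start, * = accepting)

start=s0 accept=s2 s0-a->s0 s0-b->s1 s1-a->s2 s1-b->s1 s2-a->s0 s2-b->s1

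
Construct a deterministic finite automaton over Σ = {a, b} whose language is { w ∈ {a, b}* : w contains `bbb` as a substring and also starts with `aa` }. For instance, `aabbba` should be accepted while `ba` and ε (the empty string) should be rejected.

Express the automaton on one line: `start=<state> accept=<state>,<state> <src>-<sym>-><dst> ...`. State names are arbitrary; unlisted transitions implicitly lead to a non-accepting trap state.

start=S0 accept=S6 S0-a->S1 S0-b->S2 S1-a->S3 S1-b->S2 S2-a->S2 S2-b->S2 S3-a->S3 S3-b->S4 S4-a->S3 S4-b->S5 S5-a->S3 S5-b->S6 S6-a->S6 S6-b->S6

Handle the two conditions separately and then intersect. The first has 4 states tracking whether and how much of `bbb` has been seen; the second has 4 states tracking whether the input so far still matches the prefix `aa`. A product state is a pair (one from each), accepting exactly when both do. Minimizing collapses redundant product states.
A 7-state machine:
        a   b  
>  S0   S1  S2 
   S1   S3  S2 
   S2   S2  S2 
   S3   S3  S4 
   S4   S3  S5 
   S5   S3  S6 
 * S6   S6  S6 
(> = start, * = accepting)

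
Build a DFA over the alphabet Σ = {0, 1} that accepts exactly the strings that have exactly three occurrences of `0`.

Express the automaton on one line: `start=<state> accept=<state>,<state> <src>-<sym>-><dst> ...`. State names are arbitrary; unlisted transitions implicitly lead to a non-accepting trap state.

start=q0 accept=q3 q0-0->q1 q0-1->q0 q1-0->q2 q1-1->q1 q2-0->q3 q2-1->q2 q3-0->q4 q3-1->q3 q4-0->q4 q4-1->q4

Count `0`s, saturating at 4: states q0 through q3 mean 0 through 3 `0`s seen; q4 means more than 3. Each `0` increments (capped at q4); other symbols loop. Accept from {q3}.
5 states suffice.
        0   1  
>  q0   q1  q0 
   q1   q2  q1 
   q2   q3  q2 
 * q3   q4  q3 
   q4   q4  q4 
(> = start, * = accepting)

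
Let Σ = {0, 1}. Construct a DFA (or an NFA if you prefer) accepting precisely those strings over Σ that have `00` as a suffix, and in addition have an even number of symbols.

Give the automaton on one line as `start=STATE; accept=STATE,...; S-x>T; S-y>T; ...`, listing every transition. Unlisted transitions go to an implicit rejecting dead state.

start=S0; accept=S3; S0-0>S1; S0-1>S2; S1-0>S3; S1-1>S0; S2-0>S0; S2-1>S0; S3-0>S1; S3-1>S2

Build one automaton per condition and run them in lockstep. The first has 3 states tracking how much of the suffix `00` has currently been matched; the second has 2 states tracking the input length modulo 2. A product state is a pair (one from each), accepting exactly when both do. Equivalent product states are then merged.
With 4 states:
        0   1  
>  S0   S1  S2 
   S1   S3  S0 
   S2   S0  S0 
 * S3   S1  S2 
(> = start, * = accepting)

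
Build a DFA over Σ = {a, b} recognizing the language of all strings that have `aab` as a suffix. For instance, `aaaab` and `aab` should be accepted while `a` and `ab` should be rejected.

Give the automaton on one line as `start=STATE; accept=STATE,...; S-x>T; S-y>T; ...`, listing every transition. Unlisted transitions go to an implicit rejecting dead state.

start=q0; accept=q3; q0-a>q1; q0-b>q0; q1-a>q2; q1-b>q0; q2-a>q2; q2-b>q3; q3-a>q1; q3-b>q0

Remember how much of `aab` the current input suffix matches. State q0 means no match yet; q1 means the last symbol is `a`; q2 means the last 2 symbols are `aa`; q3 means the last 3 symbols are `aab`. Only q3 accepts. On a mismatch, fall back to the longest proper suffix that is still a prefix of `aab`.
With 4 states:
        a   b  
>  q0   q1  q0 
   q1   q2  q0 
   q2   q2  q3 
 * q3   q1  q0 
(> = start, * = accepting)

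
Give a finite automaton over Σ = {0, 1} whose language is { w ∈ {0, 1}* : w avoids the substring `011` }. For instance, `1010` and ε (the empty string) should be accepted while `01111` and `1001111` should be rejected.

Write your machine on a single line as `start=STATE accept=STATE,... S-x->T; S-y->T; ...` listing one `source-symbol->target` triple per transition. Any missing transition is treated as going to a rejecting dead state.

This is the complement of 'contains `011`'. Use the same substring-matching states — A through D holding how much of `011` has just been matched — but flip the accepting set: everything except the trap D accepts.
With 4 states:
       0  1 
>* A   B  A 
 * B   B  C 
 * C   B  D 
   D   D  D 
(> = start, * = accepting)

start=A; accept=A,B,C; A-0->B; A-1->A; B-0->B; B-1->C; C-0->B; C-1->D; D-0->D; D-1->D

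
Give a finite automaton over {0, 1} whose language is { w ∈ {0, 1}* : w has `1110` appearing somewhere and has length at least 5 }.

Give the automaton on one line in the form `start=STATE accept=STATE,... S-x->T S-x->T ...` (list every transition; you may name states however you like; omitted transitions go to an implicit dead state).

start=s0 accept=s9 s0-0->s1 s0-1->s2 s1-0->s1 s1-1->s3 s2-0->s1 s2-1->s4 s3-0->s1 s3-1->s5 s4-0->s1 s4-1->s6 s5-0->s1 s5-1->s7 s6-0->s8 s6-1->s7 s7-0->s9 s7-1->s7 s8-0->s9 s8-1->s9 s9-0->s9 s9-1->s9

Build one automaton per condition and run them in lockstep. One (5 states) tracks whether and how much of `1110` has been seen; the other (7 states) tracks the input length, saturating at 6. Each combined state is a pair, one component from each; accept when both components accept. Minimizing collapses redundant product states.
        0   1  
>  s0   s1  s2 
   s1   s1  s3 
   s2   s1  s4 
   s3   s1  s5 
   s4   s1  s6 
   s5   s1  s7 
   s6   s8  s7 
   s7   s9  s7 
   s8   s9  s9 
 * s9   s9  s9 
(> = start, * = accepting)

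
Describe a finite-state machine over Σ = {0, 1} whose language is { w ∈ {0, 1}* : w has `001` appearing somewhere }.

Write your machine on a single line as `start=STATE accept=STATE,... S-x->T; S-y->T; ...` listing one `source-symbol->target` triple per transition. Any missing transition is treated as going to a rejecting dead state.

start=q0; accept=q3; q0-0->q1; q0-1->q0; q1-0->q2; q1-1->q0; q2-0->q2; q2-1->q3; q3-0->q3; q3-1->q3

Track how much of `001` has been matched so far: state q0 is no progress, q3 is the absorbing accept state reached once `001` has occurred. Intermediate states record partial matches; on a mismatch, fall back to the longest reusable overlap.
4 states suffice.
        0   1  
>  q0   q1  q0 
   q1   q2  q0 
   q2   q2  q3 
 * q3   q3  q3 
(> = start, * = accepting)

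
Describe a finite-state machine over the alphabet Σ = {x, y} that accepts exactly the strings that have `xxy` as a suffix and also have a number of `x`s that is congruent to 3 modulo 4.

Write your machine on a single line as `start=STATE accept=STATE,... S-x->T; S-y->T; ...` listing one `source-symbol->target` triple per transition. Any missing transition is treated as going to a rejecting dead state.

start=q0; accept=q5; q0-x->q1; q0-y->q0; q1-x->q2; q1-y->q1; q2-x->q3; q2-y->q4; q3-x->q0; q3-y->q5; q4-x->q6; q4-y->q4; q5-x->q0; q5-y->q6; q6-x->q0; q6-y->q6

Build one automaton per condition and run them in lockstep. One (4 states) tracks how much of the suffix `xxy` has currently been matched; the other (4 states) tracks the count of `x`s modulo 4. Each combined state is a pair, one component from each; accept when both components accept. After merging equivalent states the machine shrinks.
With 7 states:
        x   y  
>  q0   q1  q0 
   q1   q2  q1 
   q2   q3  q4 
   q3   q0  q5 
   q4   q6  q4 
 * q5   q0  q6 
   q6   q0  q6 
(> = start, * = accepting)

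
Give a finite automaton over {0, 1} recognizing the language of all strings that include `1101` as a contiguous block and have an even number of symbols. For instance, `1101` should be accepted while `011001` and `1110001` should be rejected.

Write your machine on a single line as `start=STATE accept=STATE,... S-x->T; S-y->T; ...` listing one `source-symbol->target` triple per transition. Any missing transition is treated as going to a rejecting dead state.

start=S0; accept=S8; S0-0->S1; S0-1->S2; S1-0->S0; S1-1->S3; S2-0->S0; S2-1->S4; S3-0->S1; S3-1->S5; S4-0->S6; S4-1->S5; S5-0->S7; S5-1->S4; S6-0->S0; S6-1->S8; S7-0->S1; S7-1->S9; S8-0->S9; S8-1->S9; S9-0->S8; S9-1->S8

Build one automaton per condition and run them in lockstep. The first has 5 states tracking whether and how much of `1101` has been seen; the second has 2 states tracking the input length modulo 2. A product state is a pair (one from each), accepting exactly when both do.
10 states suffice.
        0   1  
>  S0   S1  S2 
   S1   S0  S3 
   S2   S0  S4 
   S3   S1  S5 
   S4   S6  S5 
   S5   S7  S4 
   S6   S0  S8 
   S7   S1  S9 
 * S8   S9  S9 
   S9   S8  S8 
(> = start, * = accepting)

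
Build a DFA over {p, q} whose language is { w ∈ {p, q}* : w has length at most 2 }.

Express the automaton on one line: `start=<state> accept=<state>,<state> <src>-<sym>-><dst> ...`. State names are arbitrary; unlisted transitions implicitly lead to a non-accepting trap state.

start=S0 accept=S0,S1,S2 S0-p->S1 S0-q->S1 S1-p->S2 S1-q->S2 S2-p->S3 S2-q->S3 S3-p->S3 S3-q->S3

Count input length up to 3: every symbol moves from S0 toward S3, which means 'more than 2' and absorbs. Accept from {S0, S1, S2}.
4 states suffice.
        p   q  
>* S0   S1  S1 
 * S1   S2  S2 
 * S2   S3  S3 
   S3   S3  S3 
(> = start, * = accepting)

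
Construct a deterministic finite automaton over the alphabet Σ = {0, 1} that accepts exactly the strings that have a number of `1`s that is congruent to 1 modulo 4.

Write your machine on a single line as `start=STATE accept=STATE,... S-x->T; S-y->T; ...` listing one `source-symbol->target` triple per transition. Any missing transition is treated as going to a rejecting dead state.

start=S0; accept=S1; S0-0->S0; S0-1->S1; S1-0->S1; S1-1->S2; S2-0->S2; S2-1->S3; S3-0->S3; S3-1->S0

Keep the running count of `1`s modulo 4: each `1` advances along the cycle S0 → S1 → S2 → S3 → S0 while other symbols loop. Accept at S1.
With 4 states:
        0   1  
>  S0   S0  S1 
 * S1   S1  S2 
   S2   S2  S3 
   S3   S3  S0 
(> = start, * = accepting)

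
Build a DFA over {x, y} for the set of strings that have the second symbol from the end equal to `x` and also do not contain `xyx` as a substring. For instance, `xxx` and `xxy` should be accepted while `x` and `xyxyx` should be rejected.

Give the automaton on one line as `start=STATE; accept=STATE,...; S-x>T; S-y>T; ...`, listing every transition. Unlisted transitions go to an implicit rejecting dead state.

Run two small machines in parallel and take their product. One (7 states) tracks the last 2 symbols read; the other (4 states) tracks partial matches of the forbidden pattern `xyx`. Each combined state is a pair, one component from each; accept when both components accept. After merging equivalent states the machine shrinks.
        x   y  
>  q0   q1  q0 
   q1   q2  q3 
 * q2   q2  q3 
 * q3   q4  q0 
   q4   q4  q4 
(> = start, * = accepting)

start=q0; accept=q2,q3; q0-x>q1; q0-y>q0; q1-x>q2; q1-y>q3; q2-x>q2; q2-y>q3; q3-x>q4; q3-y>q0; q4-x>q4; q4-y>q4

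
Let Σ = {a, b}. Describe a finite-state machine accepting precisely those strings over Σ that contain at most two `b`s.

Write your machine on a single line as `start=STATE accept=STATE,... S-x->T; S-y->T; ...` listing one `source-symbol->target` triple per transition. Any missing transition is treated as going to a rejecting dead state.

start=s0; accept=s0,s1,s2; s0-a->s0; s0-b->s1; s1-a->s1; s1-b->s2; s2-a->s2; s2-b->s3; s3-a->s3; s3-b->s3

Count `b`s, saturating at 3: states s0 through s2 mean 0 through 2 `b`s seen; s3 means more than 2. Each `b` increments (capped at s3); other symbols loop. Accept from {s0, s1, s2}.
4 states suffice.
        a   b  
>* s0   s0  s1 
 * s1   s1  s2 
 * s2   s2  s3 
   s3   s3  s3 
(> = start, * = accepting)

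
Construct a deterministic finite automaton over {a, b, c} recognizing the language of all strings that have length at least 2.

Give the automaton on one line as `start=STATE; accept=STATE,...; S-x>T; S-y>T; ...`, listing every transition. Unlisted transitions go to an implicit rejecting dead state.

Count input length up to 3: every symbol moves from q0 toward q3, which means 'more than 2' and absorbs. Accept from {q2, q3}.
A 4-state machine:
        a   b   c  
>  q0   q1  q1  q1 
   q1   q2  q2  q2 
 * q2   q3  q3  q3 
 * q3   q3  q3  q3 
(> = start, * = accepting)

start=q0; accept=q2,q3; q0-a>q1; q0-b>q1; q0-c>q1; q1-a>q2; q1-b>q2; q1-c>q2; q2-a>q3; q2-b>q3; q2-c>q3; q3-a>q3; q3-b>q3; q3-c>q3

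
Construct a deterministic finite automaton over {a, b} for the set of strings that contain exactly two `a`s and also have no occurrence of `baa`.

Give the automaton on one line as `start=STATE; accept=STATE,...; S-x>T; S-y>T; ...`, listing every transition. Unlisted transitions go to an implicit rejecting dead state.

Build one automaton per condition and run them in lockstep. The first has 4 states tracking the count of `a`s, saturating at 3; the second has 4 states tracking partial matches of the forbidden pattern `baa`. A product state is a pair (one from each), accepting exactly when both do. Minimizing collapses redundant product states.
With 6 states:
        a   b  
>  S0   S1  S2 
   S1   S3  S1 
   S2   S4  S2 
 * S3   S5  S3 
   S4   S5  S1 
   S5   S5  S5 
(> = start, * = accepting)

start=S0; accept=S3; S0-a>S1; S0-b>S2; S1-a>S3; S1-b>S1; S2-a>S4; S2-b>S2; S3-a>S5; S3-b>S3; S4-a>S5; S4-b>S1; S5-a>S5; S5-b>S5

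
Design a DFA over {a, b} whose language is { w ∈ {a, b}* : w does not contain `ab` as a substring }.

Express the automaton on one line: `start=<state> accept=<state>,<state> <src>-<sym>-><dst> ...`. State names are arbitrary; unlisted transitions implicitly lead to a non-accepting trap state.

This is the complement of 'contains `ab`'. Use the same substring-matching states — q0 through q2 holding how much of `ab` has just been matched — but flip the accepting set: everything except the trap q2 accepts.
With 3 states:
        a   b  
>* q0   q1  q0 
 * q1   q1  q2 
   q2   q2  q2 
(> = start, * = accepting)

start=q0 accept=q0,q1 q0-a->q1 q0-b->q0 q1-a->q1 q1-b->q2 q2-a->q2 q2-b->q2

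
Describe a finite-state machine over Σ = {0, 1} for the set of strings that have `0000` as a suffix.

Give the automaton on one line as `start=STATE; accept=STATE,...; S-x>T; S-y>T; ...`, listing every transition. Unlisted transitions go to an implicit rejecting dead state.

start=q0; accept=q4; q0-0>q1; q0-1>q0; q1-0>q2; q1-1>q0; q2-0>q3; q2-1>q0; q3-0>q4; q3-1>q0; q4-0>q4; q4-1>q0

Let each state record the length of the longest suffix of the input read so far that is also a prefix of `0000`. q1 means the last symbol is `0`; q2 means the last 2 symbols are `00`; q3 means the last 3 symbols are `000`; q4 means the last 4 symbols are `0000`. Accept only at q4, where the string currently ends in `0000`.
5 states suffice.
        0   1  
>  q0   q1  q0 
   q1   q2  q0 
   q2   q3  q0 
   q3   q4  q0 
 * q4   q4  q0 
(> = start, * = accepting)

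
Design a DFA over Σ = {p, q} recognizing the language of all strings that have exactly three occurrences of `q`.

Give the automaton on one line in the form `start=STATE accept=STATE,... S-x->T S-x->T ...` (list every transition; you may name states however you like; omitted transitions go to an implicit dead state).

Count `q`s, saturating at 4: states s0 through s3 mean 0 through 3 `q`s seen; s4 means more than 3. Each `q` increments (capped at s4); other symbols loop. Accept from {s3}.
With 5 states:
        p   q  
>  s0   s0  s1 
   s1   s1  s2 
   s2   s2  s3 
 * s3   s3  s4 
   s4   s4  s4 
(> = start, * = accepting)

start=s0 accept=s3 s0-p->s0 s0-q->s1 s1-p->s1 s1-q->s2 s2-p->s2 s2-q->s3 s3-p->s3 s3-q->s4 s4-p->s4 s4-q->s4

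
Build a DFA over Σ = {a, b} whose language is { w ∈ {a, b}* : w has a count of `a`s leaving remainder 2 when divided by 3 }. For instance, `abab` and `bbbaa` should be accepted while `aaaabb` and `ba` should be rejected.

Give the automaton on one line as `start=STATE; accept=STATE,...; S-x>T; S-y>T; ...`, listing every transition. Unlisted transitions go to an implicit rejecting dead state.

start=q0; accept=q2; q0-a>q1; q0-b>q0; q1-a>q2; q1-b>q1; q2-a>q0; q2-b>q2

Keep the running count of `a`s modulo 3: each `a` advances along the cycle q0 → q1 → q2 → q0 while other symbols loop. Accept at q2.
3 states suffice.
        a   b  
>  q0   q1  q0 
   q1   q2  q1 
 * q2   q0  q2 
(> = start, * = accepting)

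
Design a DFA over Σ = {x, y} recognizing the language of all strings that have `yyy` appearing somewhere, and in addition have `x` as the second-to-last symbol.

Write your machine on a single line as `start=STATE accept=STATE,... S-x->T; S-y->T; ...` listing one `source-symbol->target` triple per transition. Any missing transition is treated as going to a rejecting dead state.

Run two small machines in parallel and take their product. The first has 4 states tracking whether and how much of `yyy` has been seen; the second has 7 states tracking the last 2 symbols read. A product state is a pair (one from each), accepting exactly when both do. Equivalent product states are then merged.
With 7 states:
        x   y  
>  s0   s0  s1 
   s1   s0  s2 
   s2   s0  s3 
   s3   s4  s3 
   s4   s5  s6 
 * s5   s5  s6 
 * s6   s4  s3 
(> = start, * = accepting)

start=s0; accept=s5,s6; s0-x->s0; s0-y->s1; s1-x->s0; s1-y->s2; s2-x->s0; s2-y->s3; s3-x->s4; s3-y->s3; s4-x->s5; s4-y->s6; s5-x->s5; s5-y->s6; s6-x->s4; s6-y->s3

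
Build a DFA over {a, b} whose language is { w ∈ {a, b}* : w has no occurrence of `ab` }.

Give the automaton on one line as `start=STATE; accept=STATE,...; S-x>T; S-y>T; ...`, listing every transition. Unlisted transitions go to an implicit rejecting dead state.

Track partial matches of the forbidden pattern `ab`. State q2 is a dead state reached once `ab` has occurred; every other state accepts. q0 means no part of `ab` is currently matched.
With 3 states:
        a   b  
>* q0   q1  q0 
 * q1   q1  q2 
   q2   q2  q2 
(> = start, * = accepting)

start=q0; accept=q0,q1; q0-a>q1; q0-b>q0; q1-a>q1; q1-b>q2; q2-a>q2; q2-b>q2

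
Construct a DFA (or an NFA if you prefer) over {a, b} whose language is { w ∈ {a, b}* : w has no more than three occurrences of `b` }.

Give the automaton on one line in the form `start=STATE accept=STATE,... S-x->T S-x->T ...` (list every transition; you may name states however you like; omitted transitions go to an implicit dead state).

start=S0 accept=S0,S1,S2,S3 S0-a->S0 S0-b->S1 S1-a->S1 S1-b->S2 S2-a->S2 S2-b->S3 S3-a->S3 S3-b->S4 S4-a->S4 S4-b->S4

Count `b`s, saturating at 4: states S0 through S3 mean 0 through 3 `b`s seen; S4 means more than 3. Each `b` increments (capped at S4); other symbols loop. Accept from {S0, S1, S2, S3}.
With 5 states:
        a   b  
>* S0   S0  S1 
 * S1   S1  S2 
 * S2   S2  S3 
 * S3   S3  S4 
   S4   S4  S4 
(> = start, * = accepting)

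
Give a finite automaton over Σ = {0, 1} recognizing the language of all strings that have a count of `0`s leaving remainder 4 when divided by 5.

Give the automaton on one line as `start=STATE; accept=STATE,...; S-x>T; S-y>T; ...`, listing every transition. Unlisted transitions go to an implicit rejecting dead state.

start=q0; accept=q4; q0-0>q1; q0-1>q0; q1-0>q2; q1-1>q1; q2-0>q3; q2-1>q2; q3-0>q4; q3-1>q3; q4-0>q0; q4-1>q4

The only thing that matters is how many `0`s have appeared, reduced mod 5. Use one state per residue: q0 for 0, …, q4 for 4. Reading `0` moves to the next residue; anything else stays put. q4 is accepting.
With 5 states:
        0   1  
>  q0   q1  q0 
   q1   q2  q1 
   q2   q3  q2 
   q3   q4  q3 
 * q4   q0  q4 
(> = start, * = accepting)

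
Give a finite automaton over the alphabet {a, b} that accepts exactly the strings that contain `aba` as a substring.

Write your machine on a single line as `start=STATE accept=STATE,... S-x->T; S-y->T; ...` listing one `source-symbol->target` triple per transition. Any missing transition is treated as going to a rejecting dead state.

Track how much of `aba` has been matched so far: state S0 is no progress, S3 is the absorbing accept state reached once `aba` has occurred. Intermediate states record partial matches; on a mismatch, fall back to the longest reusable overlap.
        a   b  
>  S0   S1  S0 
   S1   S1  S2 
   S2   S3  S0 
 * S3   S3  S3 
(> = start, * = accepting)

start=S0; accept=S3; S0-a->S1; S0-b->S0; S1-a->S1; S1-b->S2; S2-a->S3; S2-b->S0; S3-a->S3; S3-b->S3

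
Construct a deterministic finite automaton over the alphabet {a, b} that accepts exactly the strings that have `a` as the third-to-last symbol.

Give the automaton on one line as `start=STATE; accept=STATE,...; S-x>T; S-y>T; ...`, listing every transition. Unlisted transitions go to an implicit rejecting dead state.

A DFA must remember the last 3 symbols (since which symbol is third-to-last isn't known until the input ends). Use one state per possible window of the last ≤3 symbols; accept from those whose window starts with `a`.
A 15-state machine:
          a    b  
>  S0     S1   S2 
   S1     S3   S4 
   S2     S5   S6 
   S3     S7   S8 
   S4     S9  S10 
   S5    S11  S12 
   S6    S13  S14 
 * S7     S7   S8 
 * S8     S9  S10 
 * S9    S11  S12 
 * S10   S13  S14 
   S11    S7   S8 
   S12    S9  S10 
   S13   S11  S12 
   S14   S13  S14 
(> = start, * = accepting)

start=S0; accept=S7,S8,S9,S10; S0-a>S1; S0-b>S2; S1-a>S3; S1-b>S4; S2-a>S5; S2-b>S6; S3-a>S7; S3-b>S8; S4-a>S9; S4-b>S10; S5-a>S11; S5-b>S12; S6-a>S13; S6-b>S14; S7-a>S7; S7-b>S8; S8-a>S9; S8-b>S10; S9-a>S11; S9-b>S12; S10-a>S13; S10-b>S14; S11-a>S7; S11-b>S8; S12-a>S9; S12-b>S10; S13-a>S11; S13-b>S12; S14-a>S13; S14-b>S14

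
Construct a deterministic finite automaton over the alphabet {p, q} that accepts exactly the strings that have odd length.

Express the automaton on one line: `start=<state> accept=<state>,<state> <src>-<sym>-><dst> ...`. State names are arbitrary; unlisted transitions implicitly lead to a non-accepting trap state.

Only the length mod 2 matters, so use a 2-cycle: from any state, every input symbol moves to the next state, wrapping S1 back to S0. Mark S1 accepting.
2 states suffice.
        p   q  
>  S0   S1  S1 
 * S1   S0  S0 
(> = start, * = accepting)

start=S0 accept=S1 S0-p->S1 S0-q->S1 S1-p->S0 S1-q->S0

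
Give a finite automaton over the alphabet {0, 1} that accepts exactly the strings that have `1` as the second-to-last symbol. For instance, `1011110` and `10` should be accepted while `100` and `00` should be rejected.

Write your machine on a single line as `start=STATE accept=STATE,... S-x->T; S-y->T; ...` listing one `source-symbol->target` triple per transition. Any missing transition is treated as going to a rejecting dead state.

start=S0; accept=S5,S6; S0-0->S1; S0-1->S2; S1-0->S3; S1-1->S4; S2-0->S5; S2-1->S6; S3-0->S3; S3-1->S4; S4-0->S5; S4-1->S6; S5-0->S3; S5-1->S4; S6-0->S5; S6-1->S6

A DFA must remember the last 2 symbols (since which symbol is second-to-last isn't known until the input ends). Use one state per possible window of the last ≤2 symbols; accept from those whose window starts with `1`.
7 states suffice.
        0   1  
>  S0   S1  S2 
   S1   S3  S4 
   S2   S5  S6 
   S3   S3  S4 
   S4   S5  S6 
 * S5   S3  S4 
 * S6   S5  S6 
(> = start, * = accepting)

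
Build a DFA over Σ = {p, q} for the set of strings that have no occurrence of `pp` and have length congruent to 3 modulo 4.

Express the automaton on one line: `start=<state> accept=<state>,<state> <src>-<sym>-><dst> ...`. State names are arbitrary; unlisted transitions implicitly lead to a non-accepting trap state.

start=S0 accept=S7,S8 S0-p->S1 S0-q->S2 S1-p->S3 S1-q->S4 S2-p->S5 S2-q->S4 S3-p->S6 S3-q->S6 S4-p->S7 S4-q->S8 S5-p->S6 S5-q->S8 S6-p->S9 S6-q->S9 S7-p->S9 S7-q->S0 S8-p->S10 S8-q->S0 S9-p->S11 S9-q->S11 S10-p->S11 S10-q->S2 S11-p->S3 S11-q->S3

Run two small machines in parallel and take their product. One (3 states) tracks partial matches of the forbidden pattern `pp`; the other (4 states) tracks the input length modulo 4. Each combined state is a pair, one component from each; accept when both components accept.
          p    q  
>  S0     S1   S2 
   S1     S3   S4 
   S2     S5   S4 
   S3     S6   S6 
   S4     S7   S8 
   S5     S6   S8 
   S6     S9   S9 
 * S7     S9   S0 
 * S8    S10   S0 
   S9    S11  S11 
   S10   S11   S2 
   S11    S3   S3 
(> = start, * = accepting)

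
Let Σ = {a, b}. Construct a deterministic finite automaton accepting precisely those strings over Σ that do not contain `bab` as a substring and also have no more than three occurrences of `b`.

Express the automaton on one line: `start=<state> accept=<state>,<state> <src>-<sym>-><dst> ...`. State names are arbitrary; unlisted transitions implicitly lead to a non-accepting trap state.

start=q0 accept=q0,q1,q2,q3,q4,q6,q7,q9,q10,q13 q0-a->q0 q0-b->q1 q1-a->q2 q1-b->q3 q2-a->q4 q2-b->q5 q3-a->q6 q3-b->q7 q4-a->q4 q4-b->q3 q5-a->q5 q5-b->q8 q6-a->q9 q6-b->q8 q7-a->q10 q7-b->q11 q8-a->q8 q8-b->q12 q9-a->q9 q9-b->q7 q10-a->q13 q10-b->q12 q11-a->q14 q11-b->q11 q12-a->q12 q12-b->q12 q13-a->q13 q13-b->q11 q14-a->q15 q14-b->q12 q15-a->q15 q15-b->q11

Handle the two conditions separately and then intersect. The first has 4 states tracking partial matches of the forbidden pattern `bab`; the second has 5 states tracking the count of `b`s, saturating at 4. A product state is a pair (one from each), accepting exactly when both do.
With 16 states:
          a    b  
>* q0     q0   q1 
 * q1     q2   q3 
 * q2     q4   q5 
 * q3     q6   q7 
 * q4     q4   q3 
   q5     q5   q8 
 * q6     q9   q8 
 * q7    q10  q11 
   q8     q8  q12 
 * q9     q9   q7 
 * q10   q13  q12 
   q11   q14  q11 
   q12   q12  q12 
 * q13   q13  q11 
   q14   q15  q12 
   q15   q15  q11 
(> = start, * = accepting)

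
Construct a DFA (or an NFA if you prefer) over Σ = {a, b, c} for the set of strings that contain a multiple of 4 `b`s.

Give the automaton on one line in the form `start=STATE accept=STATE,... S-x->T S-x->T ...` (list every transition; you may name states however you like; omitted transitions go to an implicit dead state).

Keep the running count of `b`s modulo 4: each `b` advances along the cycle q0 → q1 → q2 → q3 → q0 while other symbols loop. Accept at q0.
With 4 states:
        a   b   c  
>* q0   q0  q1  q0 
   q1   q1  q2  q1 
   q2   q2  q3  q2 
   q3   q3  q0  q3 
(> = start, * = accepting)

start=q0 accept=q0 q0-a->q0 q0-b->q1 q0-c->q0 q1-a->q1 q1-b->q2 q1-c->q1 q2-a->q2 q2-b->q3 q2-c->q2 q3-a->q3 q3-b->q0 q3-c->q3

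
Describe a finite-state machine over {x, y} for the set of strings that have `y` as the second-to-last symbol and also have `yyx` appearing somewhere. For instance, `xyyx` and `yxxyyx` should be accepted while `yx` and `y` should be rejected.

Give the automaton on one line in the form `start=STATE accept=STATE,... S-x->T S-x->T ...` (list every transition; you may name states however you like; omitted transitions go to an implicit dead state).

start=q0 accept=q3,q6 q0-x->q0 q0-y->q1 q1-x->q0 q1-y->q2 q2-x->q3 q2-y->q2 q3-x->q4 q3-y->q5 q4-x->q4 q4-y->q5 q5-x->q3 q5-y->q6 q6-x->q3 q6-y->q6

Handle the two conditions separately and then intersect. The first has 7 states tracking the last 2 symbols read; the second has 4 states tracking whether and how much of `yyx` has been seen. A product state is a pair (one from each), accepting exactly when both do. After merging equivalent states the machine shrinks.
        x   y  
>  q0   q0  q1 
   q1   q0  q2 
   q2   q3  q2 
 * q3   q4  q5 
   q4   q4  q5 
   q5   q3  q6 
 * q6   q3  q6 
(> = start, * = accepting)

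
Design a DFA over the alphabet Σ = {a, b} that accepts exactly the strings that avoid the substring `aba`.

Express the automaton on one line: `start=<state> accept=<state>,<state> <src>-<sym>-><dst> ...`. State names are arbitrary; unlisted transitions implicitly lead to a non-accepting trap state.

This is the complement of 'contains `aba`'. Use the same substring-matching states — q0 through q3 holding how much of `aba` has just been matched — but flip the accepting set: everything except the trap q3 accepts.
        a   b  
>* q0   q1  q0 
 * q1   q1  q2 
 * q2   q3  q0 
   q3   q3  q3 
(> = start, * = accepting)

start=q0 accept=q0,q1,q2 q0-a->q1 q0-b->q0 q1-a->q1 q1-b->q2 q2-a->q3 q2-b->q0 q3-a->q3 q3-b->q3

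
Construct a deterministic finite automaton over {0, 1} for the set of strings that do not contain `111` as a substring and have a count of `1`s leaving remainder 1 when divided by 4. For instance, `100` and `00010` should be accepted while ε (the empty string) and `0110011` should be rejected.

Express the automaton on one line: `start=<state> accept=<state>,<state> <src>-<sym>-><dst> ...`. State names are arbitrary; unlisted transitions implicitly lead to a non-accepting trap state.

start=A accept=B,C,P A-0->A A-1->B B-0->C B-1->D C-0->C C-1->E D-0->F D-1->G E-0->F E-1->H F-0->F F-1->I G-0->G G-1->J H-0->K H-1->J I-0->K I-1->L J-0->J J-1->M K-0->K K-1->N L-0->A L-1->M M-0->M M-1->O N-0->A N-1->P O-0->O O-1->G P-0->C P-1->O

Handle the two conditions separately and then intersect. The first has 4 states tracking partial matches of the forbidden pattern `111`; the second has 4 states tracking the count of `1`s modulo 4. A product state is a pair (one from each), accepting exactly when both do.
A 16-state machine:
       0  1 
>  A   A  B 
 * B   C  D 
 * C   C  E 
   D   F  G 
   E   F  H 
   F   F  I 
   G   G  J 
   H   K  J 
   I   K  L 
   J   J  M 
   K   K  N 
   L   A  M 
   M   M  O 
   N   A  P 
   O   O  G 
 * P   C  O 
(> = start, * = accepting)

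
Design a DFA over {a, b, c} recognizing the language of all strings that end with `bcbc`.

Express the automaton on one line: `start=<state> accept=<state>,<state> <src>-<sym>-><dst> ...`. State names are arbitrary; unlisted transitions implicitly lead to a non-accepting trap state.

Let each state record the length of the longest suffix of the input read so far that is also a prefix of `bcbc`. q1 means the last symbol is `b`; q2 means the last 2 symbols are `bc`; q3 means the last 3 symbols are `bcb`; q4 means the last 4 symbols are `bcbc`. Accept only at q4, where the string currently ends in `bcbc`.
        a   b   c  
>  q0   q0  q1  q0 
   q1   q0  q1  q2 
   q2   q0  q3  q0 
   q3   q0  q1  q4 
 * q4   q0  q3  q0 
(> = start, * = accepting)

start=q0 accept=q4 q0-a->q0 q0-b->q1 q0-c->q0 q1-a->q0 q1-b->q1 q1-c->q2 q2-a->q0 q2-b->q3 q2-c->q0 q3-a->q0 q3-b->q1 q3-c->q4 q4-a->q0 q4-b->q3 q4-c->q0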